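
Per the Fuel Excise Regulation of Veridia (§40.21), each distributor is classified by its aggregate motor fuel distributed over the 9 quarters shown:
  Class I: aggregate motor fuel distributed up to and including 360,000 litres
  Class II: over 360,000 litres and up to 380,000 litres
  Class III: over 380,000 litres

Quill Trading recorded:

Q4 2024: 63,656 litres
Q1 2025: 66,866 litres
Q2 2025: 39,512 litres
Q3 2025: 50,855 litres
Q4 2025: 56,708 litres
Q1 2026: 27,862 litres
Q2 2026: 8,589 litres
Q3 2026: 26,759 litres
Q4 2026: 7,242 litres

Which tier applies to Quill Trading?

Class I

Aggregate motor fuel distributed: 63,656 litres + 66,866 litres + 39,512 litres + 50,855 litres + 56,708 litres + 27,862 litres + 8,589 litres + 26,759 litres + 7,242 litres = 348,049 litres.
348,049 litres ≤ 360,000 litres, so Class I applies.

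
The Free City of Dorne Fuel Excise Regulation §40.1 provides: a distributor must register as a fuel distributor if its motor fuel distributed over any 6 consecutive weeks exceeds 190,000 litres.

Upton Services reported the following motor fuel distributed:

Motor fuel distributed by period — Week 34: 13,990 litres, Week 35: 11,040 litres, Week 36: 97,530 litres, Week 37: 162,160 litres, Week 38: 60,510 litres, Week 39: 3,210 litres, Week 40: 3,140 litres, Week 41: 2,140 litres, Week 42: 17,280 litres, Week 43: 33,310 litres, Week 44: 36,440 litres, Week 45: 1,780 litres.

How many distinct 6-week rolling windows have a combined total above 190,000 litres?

Week 34–Week 39: 13,990 litres + 11,040 litres + 97,530 litres + 162,160 litres + 60,510 litres + 3,210 litres = 348,440 litres (over)
Week 35–Week 40: 11,040 litres + 97,530 litres + 162,160 litres + 60,510 litres + 3,210 litres + 3,140 litres = 337,590 litres (over)
Week 36–Week 41: 97,530 litres + 162,160 litres + 60,510 litres + 3,210 litres + 3,140 litres + 2,140 litres = 328,690 litres (over)
Week 37–Week 42: 162,160 litres + 60,510 litres + 3,210 litres + 3,140 litres + 2,140 litres + 17,280 litres = 248,440 litres (over)
Week 38–Week 43: 60,510 litres + 3,210 litres + 3,140 litres + 2,140 litres + 17,280 litres + 33,310 litres = 119,590 litres (under)
Week 39–Week 44: 3,210 litres + 3,140 litres + 2,140 litres + 17,280 litres + 33,310 litres + 36,440 litres = 95,520 litres (under)
Week 40–Week 45: 3,140 litres + 2,140 litres + 17,280 litres + 33,310 litres + 36,440 litres + 1,780 litres = 94,090 litres (under)
4 windows exceed the threshold.

4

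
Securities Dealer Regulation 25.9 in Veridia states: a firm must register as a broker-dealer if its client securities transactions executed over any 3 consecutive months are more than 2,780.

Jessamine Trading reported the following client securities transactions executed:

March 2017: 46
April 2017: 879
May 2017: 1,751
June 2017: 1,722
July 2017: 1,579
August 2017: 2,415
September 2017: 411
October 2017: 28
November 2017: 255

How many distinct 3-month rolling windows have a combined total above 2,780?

March 2017–May 2017: 46 + 879 + 1,751 = 2,676 (under)
April 2017–June 2017: 879 + 1,751 + 1,722 = 4,352 (over)
May 2017–July 2017: 1,751 + 1,722 + 1,579 = 5,052 (over)
June 2017–August 2017: 1,722 + 1,579 + 2,415 = 5,716 (over)
July 2017–September 2017: 1,579 + 2,415 + 411 = 4,405 (over)
August 2017–October 2017: 2,415 + 411 + 28 = 2,854 (over)
September 2017–November 2017: 411 + 28 + 255 = 694 (under)
5 windows exceed the threshold.

5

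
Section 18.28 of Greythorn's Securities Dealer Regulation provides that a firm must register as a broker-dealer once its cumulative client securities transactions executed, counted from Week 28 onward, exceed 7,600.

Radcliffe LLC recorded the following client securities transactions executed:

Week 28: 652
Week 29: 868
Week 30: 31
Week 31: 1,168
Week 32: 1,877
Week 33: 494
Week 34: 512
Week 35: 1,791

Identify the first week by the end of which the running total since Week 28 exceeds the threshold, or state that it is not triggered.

Not triggered

Through Week 28: 652
Through Week 29: 1,520
Through Week 30: 1,551
Through Week 31: 2,719
Through Week 32: 4,596
Through Week 33: 5,090
Through Week 34: 5,602
Through Week 35: 7,393
Final cumulative total 7,393 ≤ 7,600; the threshold is never exceeded.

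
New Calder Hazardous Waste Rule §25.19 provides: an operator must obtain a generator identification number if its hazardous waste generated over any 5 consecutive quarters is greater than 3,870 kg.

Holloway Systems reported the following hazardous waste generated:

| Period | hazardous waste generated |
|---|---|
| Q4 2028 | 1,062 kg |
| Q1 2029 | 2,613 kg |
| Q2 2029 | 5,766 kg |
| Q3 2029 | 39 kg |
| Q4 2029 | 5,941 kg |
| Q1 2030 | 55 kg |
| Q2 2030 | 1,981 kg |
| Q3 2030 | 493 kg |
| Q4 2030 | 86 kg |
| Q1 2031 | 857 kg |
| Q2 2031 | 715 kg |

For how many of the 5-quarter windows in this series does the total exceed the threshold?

6

Q4 2028–Q4 2029: 1,062 kg + 2,613 kg + 5,766 kg + 39 kg + 5,941 kg = 15,421 kg (over)
Q1 2029–Q1 2030: 2,613 kg + 5,766 kg + 39 kg + 5,941 kg + 55 kg = 14,414 kg (over)
Q2 2029–Q2 2030: 5,766 kg + 39 kg + 5,941 kg + 55 kg + 1,981 kg = 13,782 kg (over)
Q3 2029–Q3 2030: 39 kg + 5,941 kg + 55 kg + 1,981 kg + 493 kg = 8,509 kg (over)
Q4 2029–Q4 2030: 5,941 kg + 55 kg + 1,981 kg + 493 kg + 86 kg = 8,556 kg (over)
Q1 2030–Q1 2031: 55 kg + 1,981 kg + 493 kg + 86 kg + 857 kg = 3,472 kg (under)
Q2 2030–Q2 2031: 1,981 kg + 493 kg + 86 kg + 857 kg + 715 kg = 4,132 kg (over)
6 windows exceed the threshold.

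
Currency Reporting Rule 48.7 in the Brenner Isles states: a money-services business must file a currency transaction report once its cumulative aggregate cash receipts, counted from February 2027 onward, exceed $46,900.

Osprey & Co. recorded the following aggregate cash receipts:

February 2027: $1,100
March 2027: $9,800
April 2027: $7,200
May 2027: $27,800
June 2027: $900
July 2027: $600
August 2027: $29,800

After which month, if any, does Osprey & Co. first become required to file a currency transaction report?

July 2027

Through February 2027: $1,100
Through March 2027: $10,900
Through April 2027: $18,100
Through May 2027: $45,900
Through June 2027: $46,800
Through July 2027: $47,400 ← exceeds threshold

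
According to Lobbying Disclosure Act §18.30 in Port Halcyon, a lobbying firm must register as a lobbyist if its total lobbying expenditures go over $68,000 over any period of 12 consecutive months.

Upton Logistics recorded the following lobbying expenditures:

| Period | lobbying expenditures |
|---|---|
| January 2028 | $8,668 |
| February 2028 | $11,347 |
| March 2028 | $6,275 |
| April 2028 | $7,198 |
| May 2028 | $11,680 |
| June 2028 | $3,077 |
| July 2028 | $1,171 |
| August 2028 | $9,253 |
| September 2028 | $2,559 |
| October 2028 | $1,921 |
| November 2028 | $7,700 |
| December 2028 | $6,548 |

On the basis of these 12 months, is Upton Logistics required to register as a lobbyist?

Yes

Total lobbying expenditures: $8,668 + $11,347 + $6,275 + $7,198 + $11,680 + $3,077 + $1,171 + $9,253 + $2,559 + $1,921 + $7,700 + $6,548 = $77,397.
$77,397 > $68,000, so the threshold is exceeded.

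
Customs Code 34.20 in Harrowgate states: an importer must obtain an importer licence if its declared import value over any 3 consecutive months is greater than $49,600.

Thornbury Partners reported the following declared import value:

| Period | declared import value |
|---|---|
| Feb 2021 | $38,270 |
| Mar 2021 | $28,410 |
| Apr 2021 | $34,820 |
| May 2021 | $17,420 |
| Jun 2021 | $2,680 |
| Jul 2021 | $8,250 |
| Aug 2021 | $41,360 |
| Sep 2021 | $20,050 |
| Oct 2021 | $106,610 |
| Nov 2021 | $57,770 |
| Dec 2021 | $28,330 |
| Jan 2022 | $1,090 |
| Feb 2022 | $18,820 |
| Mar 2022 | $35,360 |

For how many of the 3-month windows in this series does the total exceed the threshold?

Feb 2021–Apr 2021: $38,270 + $28,410 + $34,820 = $101,500 (over)
Mar 2021–May 2021: $28,410 + $34,820 + $17,420 = $80,650 (over)
Apr 2021–Jun 2021: $34,820 + $17,420 + $2,680 = $54,920 (over)
May 2021–Jul 2021: $17,420 + $2,680 + $8,250 = $28,350 (under)
Jun 2021–Aug 2021: $2,680 + $8,250 + $41,360 = $52,290 (over)
Jul 2021–Sep 2021: $8,250 + $41,360 + $20,050 = $69,660 (over)
Aug 2021–Oct 2021: $41,360 + $20,050 + $106,610 = $168,020 (over)
Sep 2021–Nov 2021: $20,050 + $106,610 + $57,770 = $184,430 (over)
Oct 2021–Dec 2021: $106,610 + $57,770 + $28,330 = $192,710 (over)
Nov 2021–Jan 2022: $57,770 + $28,330 + $1,090 = $87,190 (over)
Dec 2021–Feb 2022: $28,330 + $1,090 + $18,820 = $48,240 (under)
Jan 2022–Mar 2022: $1,090 + $18,820 + $35,360 = $55,270 (over)
10 windows exceed the threshold.

10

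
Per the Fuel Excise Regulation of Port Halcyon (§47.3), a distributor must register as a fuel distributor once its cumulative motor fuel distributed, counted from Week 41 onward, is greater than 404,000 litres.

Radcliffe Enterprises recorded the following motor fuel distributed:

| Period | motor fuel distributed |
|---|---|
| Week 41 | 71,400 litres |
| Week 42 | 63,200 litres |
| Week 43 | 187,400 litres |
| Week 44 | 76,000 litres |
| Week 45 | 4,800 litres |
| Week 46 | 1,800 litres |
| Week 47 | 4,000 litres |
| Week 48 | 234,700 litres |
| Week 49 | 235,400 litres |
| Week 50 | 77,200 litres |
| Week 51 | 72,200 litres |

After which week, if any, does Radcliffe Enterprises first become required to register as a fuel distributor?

Week 46

Through Week 41: 71,400 litres
Through Week 42: 134,600 litres
Through Week 43: 322,000 litres
Through Week 44: 398,000 litres
Through Week 45: 402,800 litres
Through Week 46: 404,600 litres ← exceeds threshold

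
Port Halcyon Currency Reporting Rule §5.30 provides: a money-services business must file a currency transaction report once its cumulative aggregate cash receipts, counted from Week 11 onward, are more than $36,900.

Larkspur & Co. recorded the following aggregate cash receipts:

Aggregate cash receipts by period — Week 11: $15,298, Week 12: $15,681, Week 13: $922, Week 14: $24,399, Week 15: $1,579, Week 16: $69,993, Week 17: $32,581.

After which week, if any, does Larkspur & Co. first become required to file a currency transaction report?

Through Week 11: $15,298
Through Week 12: $30,979
Through Week 13: $31,901
Through Week 14: $56,300 ← exceeds threshold

Week 14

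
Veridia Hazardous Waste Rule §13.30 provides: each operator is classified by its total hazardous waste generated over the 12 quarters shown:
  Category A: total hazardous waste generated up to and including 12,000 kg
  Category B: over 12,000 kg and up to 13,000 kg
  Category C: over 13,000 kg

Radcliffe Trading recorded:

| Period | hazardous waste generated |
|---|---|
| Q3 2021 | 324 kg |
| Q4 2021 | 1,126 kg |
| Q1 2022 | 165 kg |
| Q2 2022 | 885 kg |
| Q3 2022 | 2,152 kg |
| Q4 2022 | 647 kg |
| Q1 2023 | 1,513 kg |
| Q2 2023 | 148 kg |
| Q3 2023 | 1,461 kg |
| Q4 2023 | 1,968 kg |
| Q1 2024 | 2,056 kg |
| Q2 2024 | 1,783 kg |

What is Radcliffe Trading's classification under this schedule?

Total hazardous waste generated: 324 kg + 1,126 kg + 165 kg + 885 kg + 2,152 kg + 647 kg + 1,513 kg + 148 kg + 1,461 kg + 1,968 kg + 2,056 kg + 1,783 kg = 14,228 kg.
14,228 kg > 13,000 kg, so Category C applies.

Category C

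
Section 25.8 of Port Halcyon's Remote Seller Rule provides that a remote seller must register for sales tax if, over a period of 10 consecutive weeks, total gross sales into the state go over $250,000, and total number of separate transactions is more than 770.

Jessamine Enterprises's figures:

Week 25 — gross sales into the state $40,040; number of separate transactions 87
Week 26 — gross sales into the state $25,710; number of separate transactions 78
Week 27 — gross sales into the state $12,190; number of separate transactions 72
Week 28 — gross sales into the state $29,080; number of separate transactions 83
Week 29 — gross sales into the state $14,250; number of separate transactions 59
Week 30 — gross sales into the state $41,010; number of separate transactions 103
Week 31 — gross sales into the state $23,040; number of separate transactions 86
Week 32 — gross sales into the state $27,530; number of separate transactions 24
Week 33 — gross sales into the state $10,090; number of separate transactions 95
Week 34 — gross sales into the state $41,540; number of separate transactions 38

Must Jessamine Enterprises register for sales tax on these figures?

Total gross sales into the state: $40,040 + $25,710 + $12,190 + $29,080 + $14,250 + $41,010 + $23,040 + $27,530 + $10,090 + $41,540 = $264,480 (> $250,000).
Total number of separate transactions: 87 + 78 + 72 + 83 + 59 + 103 + 86 + 24 + 95 + 38 = 725 (≤ 770).
The test is 'and': the rule requires both, and at least one is not exceeded.

No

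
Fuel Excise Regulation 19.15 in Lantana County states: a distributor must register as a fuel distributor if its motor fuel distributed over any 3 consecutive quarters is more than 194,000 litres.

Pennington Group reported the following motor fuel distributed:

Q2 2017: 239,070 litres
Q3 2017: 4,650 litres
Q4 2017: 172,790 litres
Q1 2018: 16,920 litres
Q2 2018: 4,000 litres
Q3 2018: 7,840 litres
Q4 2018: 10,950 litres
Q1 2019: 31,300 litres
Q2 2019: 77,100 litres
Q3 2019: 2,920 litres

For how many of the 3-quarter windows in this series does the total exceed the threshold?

2

Q2 2017–Q4 2017: 239,070 litres + 4,650 litres + 172,790 litres = 416,510 litres (over)
Q3 2017–Q1 2018: 4,650 litres + 172,790 litres + 16,920 litres = 194,360 litres (over)
Q4 2017–Q2 2018: 172,790 litres + 16,920 litres + 4,000 litres = 193,710 litres (under)
Q1 2018–Q3 2018: 16,920 litres + 4,000 litres + 7,840 litres = 28,760 litres (under)
Q2 2018–Q4 2018: 4,000 litres + 7,840 litres + 10,950 litres = 22,790 litres (under)
Q3 2018–Q1 2019: 7,840 litres + 10,950 litres + 31,300 litres = 50,090 litres (under)
Q4 2018–Q2 2019: 10,950 litres + 31,300 litres + 77,100 litres = 119,350 litres (under)
Q1 2019–Q3 2019: 31,300 litres + 77,100 litres + 2,920 litres = 111,320 litres (under)
2 windows exceed the threshold.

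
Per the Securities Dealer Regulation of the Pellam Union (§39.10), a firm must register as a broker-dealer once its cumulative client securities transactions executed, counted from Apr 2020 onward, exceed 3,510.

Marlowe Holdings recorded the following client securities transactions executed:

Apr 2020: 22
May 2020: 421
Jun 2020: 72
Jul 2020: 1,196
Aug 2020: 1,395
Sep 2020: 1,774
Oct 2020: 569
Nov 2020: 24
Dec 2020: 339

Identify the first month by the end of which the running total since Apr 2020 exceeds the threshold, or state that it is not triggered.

Sep 2020

Through Apr 2020: 22
Through May 2020: 443
Through Jun 2020: 515
Through Jul 2020: 1,711
Through Aug 2020: 3,106
Through Sep 2020: 4,880 ← exceeds threshold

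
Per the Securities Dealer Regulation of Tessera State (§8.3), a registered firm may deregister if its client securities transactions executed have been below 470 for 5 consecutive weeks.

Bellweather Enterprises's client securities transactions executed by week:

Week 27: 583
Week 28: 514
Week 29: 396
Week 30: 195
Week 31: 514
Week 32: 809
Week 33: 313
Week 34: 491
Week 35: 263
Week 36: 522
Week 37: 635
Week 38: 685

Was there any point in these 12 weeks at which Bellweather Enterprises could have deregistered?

No

Weeks below 470: Week 29, Week 30, Week 33, Week 35.
Longest run of consecutive weeks below the threshold: 2.
2 < 5, so Bellweather Enterprises never became eligible.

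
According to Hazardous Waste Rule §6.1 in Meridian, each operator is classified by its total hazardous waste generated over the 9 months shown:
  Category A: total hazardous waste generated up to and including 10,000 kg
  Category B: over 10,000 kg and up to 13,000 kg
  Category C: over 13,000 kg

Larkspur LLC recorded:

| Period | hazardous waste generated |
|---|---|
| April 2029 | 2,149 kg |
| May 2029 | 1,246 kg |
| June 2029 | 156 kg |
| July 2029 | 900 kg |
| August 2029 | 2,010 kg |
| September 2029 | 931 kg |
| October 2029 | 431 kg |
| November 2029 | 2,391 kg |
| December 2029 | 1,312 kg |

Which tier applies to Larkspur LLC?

Category B

Total hazardous waste generated: 2,149 kg + 1,246 kg + 156 kg + 900 kg + 2,010 kg + 931 kg + 431 kg + 2,391 kg + 1,312 kg = 11,526 kg.
10,000 kg < 11,526 kg ≤ 13,000 kg, so Category B applies.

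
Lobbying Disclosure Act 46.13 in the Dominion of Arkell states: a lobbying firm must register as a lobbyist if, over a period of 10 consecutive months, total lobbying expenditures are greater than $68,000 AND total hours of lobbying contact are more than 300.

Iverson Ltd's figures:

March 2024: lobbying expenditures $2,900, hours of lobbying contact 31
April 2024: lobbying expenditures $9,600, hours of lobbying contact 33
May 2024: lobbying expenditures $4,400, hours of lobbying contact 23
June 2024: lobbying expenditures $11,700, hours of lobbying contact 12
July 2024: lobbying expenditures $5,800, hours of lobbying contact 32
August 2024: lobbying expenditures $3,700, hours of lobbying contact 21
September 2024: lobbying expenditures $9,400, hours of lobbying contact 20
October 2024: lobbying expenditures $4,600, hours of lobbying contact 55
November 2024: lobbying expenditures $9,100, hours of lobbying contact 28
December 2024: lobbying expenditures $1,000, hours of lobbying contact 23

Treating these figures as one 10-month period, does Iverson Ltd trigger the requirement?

No

Total lobbying expenditures: $2,900 + $9,600 + $4,400 + $11,700 + $5,800 + $3,700 + $9,400 + $4,600 + $9,100 + $1,000 = $62,200 (≤ $68,000).
Total hours of lobbying contact: 31 + 33 + 23 + 12 + 32 + 21 + 20 + 55 + 28 + 23 = 278 (≤ 300).
The test is 'and': the rule requires both, and at least one is not exceeded.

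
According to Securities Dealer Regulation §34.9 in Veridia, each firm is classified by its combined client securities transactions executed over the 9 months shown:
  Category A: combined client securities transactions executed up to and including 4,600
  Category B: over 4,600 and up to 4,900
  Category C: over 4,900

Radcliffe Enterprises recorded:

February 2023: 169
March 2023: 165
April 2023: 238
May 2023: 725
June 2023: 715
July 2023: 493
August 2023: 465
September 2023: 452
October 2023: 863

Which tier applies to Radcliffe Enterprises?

Combined client securities transactions executed: 169 + 165 + 238 + 725 + 715 + 493 + 465 + 452 + 863 = 4,285.
4,285 ≤ 4,600, so Category A applies.

Category A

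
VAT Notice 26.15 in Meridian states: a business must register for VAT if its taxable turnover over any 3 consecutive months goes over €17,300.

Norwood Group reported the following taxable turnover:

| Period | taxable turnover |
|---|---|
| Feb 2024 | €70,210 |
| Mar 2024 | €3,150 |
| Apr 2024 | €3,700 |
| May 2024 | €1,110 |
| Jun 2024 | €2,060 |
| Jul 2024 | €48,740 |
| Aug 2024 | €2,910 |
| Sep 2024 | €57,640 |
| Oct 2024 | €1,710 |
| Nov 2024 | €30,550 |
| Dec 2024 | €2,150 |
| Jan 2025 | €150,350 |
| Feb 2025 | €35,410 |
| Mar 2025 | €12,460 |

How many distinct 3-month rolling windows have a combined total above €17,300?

10

Feb 2024–Apr 2024: €70,210 + €3,150 + €3,700 = €77,060 (over)
Mar 2024–May 2024: €3,150 + €3,700 + €1,110 = €7,960 (under)
Apr 2024–Jun 2024: €3,700 + €1,110 + €2,060 = €6,870 (under)
May 2024–Jul 2024: €1,110 + €2,060 + €48,740 = €51,910 (over)
Jun 2024–Aug 2024: €2,060 + €48,740 + €2,910 = €53,710 (over)
Jul 2024–Sep 2024: €48,740 + €2,910 + €57,640 = €109,290 (over)
Aug 2024–Oct 2024: €2,910 + €57,640 + €1,710 = €62,260 (over)
Sep 2024–Nov 2024: €57,640 + €1,710 + €30,550 = €89,900 (over)
Oct 2024–Dec 2024: €1,710 + €30,550 + €2,150 = €34,410 (over)
Nov 2024–Jan 2025: €30,550 + €2,150 + €150,350 = €183,050 (over)
Dec 2024–Feb 2025: €2,150 + €150,350 + €35,410 = €187,910 (over)
Jan 2025–Mar 2025: €150,350 + €35,410 + €12,460 = €198,220 (over)
10 windows exceed the threshold.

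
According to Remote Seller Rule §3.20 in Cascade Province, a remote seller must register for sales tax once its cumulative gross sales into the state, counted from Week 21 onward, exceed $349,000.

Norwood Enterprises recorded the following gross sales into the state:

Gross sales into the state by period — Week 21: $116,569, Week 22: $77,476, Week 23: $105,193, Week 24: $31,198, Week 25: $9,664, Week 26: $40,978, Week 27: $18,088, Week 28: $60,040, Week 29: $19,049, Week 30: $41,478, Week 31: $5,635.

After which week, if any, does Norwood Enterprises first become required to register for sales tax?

Through Week 21: $116,569
Through Week 22: $194,045
Through Week 23: $299,238
Through Week 24: $330,436
Through Week 25: $340,100
Through Week 26: $381,078 ← exceeds threshold

Week 26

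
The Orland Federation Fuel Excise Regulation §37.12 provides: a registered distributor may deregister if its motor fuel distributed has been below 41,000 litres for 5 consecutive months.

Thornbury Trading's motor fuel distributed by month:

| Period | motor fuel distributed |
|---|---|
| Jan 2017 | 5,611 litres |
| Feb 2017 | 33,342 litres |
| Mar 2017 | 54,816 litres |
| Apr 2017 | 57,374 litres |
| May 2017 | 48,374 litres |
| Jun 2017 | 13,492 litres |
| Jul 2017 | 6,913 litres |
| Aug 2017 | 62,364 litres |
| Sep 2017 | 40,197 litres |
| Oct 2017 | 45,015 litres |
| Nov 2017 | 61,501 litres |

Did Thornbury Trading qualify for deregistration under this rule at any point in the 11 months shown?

No

Months below 41,000 litres: Jan 2017, Feb 2017, Jun 2017, Jul 2017, Sep 2017.
Longest run of consecutive months below the threshold: 2.
2 < 5, so Thornbury Trading never became eligible.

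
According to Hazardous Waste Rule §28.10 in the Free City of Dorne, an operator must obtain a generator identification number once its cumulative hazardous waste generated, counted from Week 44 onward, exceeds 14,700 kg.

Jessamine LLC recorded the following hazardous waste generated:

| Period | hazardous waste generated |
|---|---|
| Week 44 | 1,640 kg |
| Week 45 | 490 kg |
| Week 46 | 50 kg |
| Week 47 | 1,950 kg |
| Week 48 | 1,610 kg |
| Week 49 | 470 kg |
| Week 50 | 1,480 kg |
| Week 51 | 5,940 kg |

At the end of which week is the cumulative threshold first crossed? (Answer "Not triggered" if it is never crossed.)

Through Week 44: 1,640 kg
Through Week 45: 2,130 kg
Through Week 46: 2,180 kg
Through Week 47: 4,130 kg
Through Week 48: 5,740 kg
Through Week 49: 6,210 kg
Through Week 50: 7,690 kg
Through Week 51: 13,630 kg
Final cumulative total 13,630 kg ≤ 14,700 kg; the threshold is never exceeded.

Not triggered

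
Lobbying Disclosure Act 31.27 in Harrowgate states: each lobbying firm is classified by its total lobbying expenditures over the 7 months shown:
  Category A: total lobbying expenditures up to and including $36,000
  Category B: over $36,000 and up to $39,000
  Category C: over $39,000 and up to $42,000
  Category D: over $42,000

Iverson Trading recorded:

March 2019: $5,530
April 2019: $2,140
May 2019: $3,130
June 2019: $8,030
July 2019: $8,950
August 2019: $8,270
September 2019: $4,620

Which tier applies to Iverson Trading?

Total lobbying expenditures: $5,530 + $2,140 + $3,130 + $8,030 + $8,950 + $8,270 + $4,620 = $40,670.
$39,000 < $40,670 ≤ $42,000, so Category C applies.

Category C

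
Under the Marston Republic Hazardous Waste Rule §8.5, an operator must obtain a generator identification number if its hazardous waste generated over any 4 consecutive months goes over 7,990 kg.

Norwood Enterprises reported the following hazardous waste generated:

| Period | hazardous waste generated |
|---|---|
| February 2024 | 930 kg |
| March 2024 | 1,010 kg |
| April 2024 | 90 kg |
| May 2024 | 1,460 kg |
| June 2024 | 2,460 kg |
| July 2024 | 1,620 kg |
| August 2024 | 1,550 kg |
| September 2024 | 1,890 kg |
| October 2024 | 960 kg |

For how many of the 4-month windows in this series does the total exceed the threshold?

0

February 2024–May 2024: 930 kg + 1,010 kg + 90 kg + 1,460 kg = 3,490 kg (under)
March 2024–June 2024: 1,010 kg + 90 kg + 1,460 kg + 2,460 kg = 5,020 kg (under)
April 2024–July 2024: 90 kg + 1,460 kg + 2,460 kg + 1,620 kg = 5,630 kg (under)
May 2024–August 2024: 1,460 kg + 2,460 kg + 1,620 kg + 1,550 kg = 7,090 kg (under)
June 2024–September 2024: 2,460 kg + 1,620 kg + 1,550 kg + 1,890 kg = 7,520 kg (under)
July 2024–October 2024: 1,620 kg + 1,550 kg + 1,890 kg + 960 kg = 6,020 kg (under)
0 windows exceed the threshold.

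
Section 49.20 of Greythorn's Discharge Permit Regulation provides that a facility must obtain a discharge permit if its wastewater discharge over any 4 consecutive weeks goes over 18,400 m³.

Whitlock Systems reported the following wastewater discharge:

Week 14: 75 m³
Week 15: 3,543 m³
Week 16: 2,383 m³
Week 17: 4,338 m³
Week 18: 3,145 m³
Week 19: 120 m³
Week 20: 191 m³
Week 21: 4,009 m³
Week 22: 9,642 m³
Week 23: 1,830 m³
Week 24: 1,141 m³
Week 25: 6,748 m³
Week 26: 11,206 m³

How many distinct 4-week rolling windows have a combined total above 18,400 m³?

Week 14–Week 17: 75 m³ + 3,543 m³ + 2,383 m³ + 4,338 m³ = 10,339 m³ (under)
Week 15–Week 18: 3,543 m³ + 2,383 m³ + 4,338 m³ + 3,145 m³ = 13,409 m³ (under)
Week 16–Week 19: 2,383 m³ + 4,338 m³ + 3,145 m³ + 120 m³ = 9,986 m³ (under)
Week 17–Week 20: 4,338 m³ + 3,145 m³ + 120 m³ + 191 m³ = 7,794 m³ (under)
Week 18–Week 21: 3,145 m³ + 120 m³ + 191 m³ + 4,009 m³ = 7,465 m³ (under)
Week 19–Week 22: 120 m³ + 191 m³ + 4,009 m³ + 9,642 m³ = 13,962 m³ (under)
Week 20–Week 23: 191 m³ + 4,009 m³ + 9,642 m³ + 1,830 m³ = 15,672 m³ (under)
Week 21–Week 24: 4,009 m³ + 9,642 m³ + 1,830 m³ + 1,141 m³ = 16,622 m³ (under)
Week 22–Week 25: 9,642 m³ + 1,830 m³ + 1,141 m³ + 6,748 m³ = 19,361 m³ (over)
Week 23–Week 26: 1,830 m³ + 1,141 m³ + 6,748 m³ + 11,206 m³ = 20,925 m³ (over)
2 windows exceed the threshold.

2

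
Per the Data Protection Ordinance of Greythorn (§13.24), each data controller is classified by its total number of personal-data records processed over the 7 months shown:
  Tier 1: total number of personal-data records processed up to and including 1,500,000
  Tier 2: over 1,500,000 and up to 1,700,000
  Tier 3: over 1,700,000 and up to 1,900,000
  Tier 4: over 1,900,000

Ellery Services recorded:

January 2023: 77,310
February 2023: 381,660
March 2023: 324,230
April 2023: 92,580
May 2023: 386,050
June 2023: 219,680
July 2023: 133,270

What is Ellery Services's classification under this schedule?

Total number of personal-data records processed: 77,310 + 381,660 + 324,230 + 92,580 + 386,050 + 219,680 + 133,270 = 1,614,780.
1,500,000 < 1,614,780 ≤ 1,700,000, so Tier 2 applies.

Tier 2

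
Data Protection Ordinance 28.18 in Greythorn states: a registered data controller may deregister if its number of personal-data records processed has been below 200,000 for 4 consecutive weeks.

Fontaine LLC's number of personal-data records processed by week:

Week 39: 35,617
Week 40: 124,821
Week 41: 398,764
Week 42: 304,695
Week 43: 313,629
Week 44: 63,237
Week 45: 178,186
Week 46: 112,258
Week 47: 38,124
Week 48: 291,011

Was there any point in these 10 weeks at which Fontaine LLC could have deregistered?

Weeks below 200,000: Week 39, Week 40, Week 44, Week 45, Week 46, Week 47.
Longest run of consecutive weeks below the threshold: 4.
4 ≥ 4, so Fontaine LLC became eligible.

Yes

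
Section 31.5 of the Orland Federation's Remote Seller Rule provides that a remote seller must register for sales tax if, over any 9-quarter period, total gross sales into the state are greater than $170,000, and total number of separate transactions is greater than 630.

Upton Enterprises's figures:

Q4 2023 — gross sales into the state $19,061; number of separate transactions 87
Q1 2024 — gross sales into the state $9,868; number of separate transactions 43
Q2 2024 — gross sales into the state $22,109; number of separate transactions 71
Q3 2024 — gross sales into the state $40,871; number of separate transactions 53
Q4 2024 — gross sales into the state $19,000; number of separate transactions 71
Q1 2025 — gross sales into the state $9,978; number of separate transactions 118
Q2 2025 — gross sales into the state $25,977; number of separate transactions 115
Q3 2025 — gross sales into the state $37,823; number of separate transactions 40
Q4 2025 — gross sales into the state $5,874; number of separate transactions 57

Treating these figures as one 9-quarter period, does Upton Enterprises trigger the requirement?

Total gross sales into the state: $19,061 + $9,868 + $22,109 + $40,871 + $19,000 + $9,978 + $25,977 + $37,823 + $5,874 = $190,561 (> $170,000).
Total number of separate transactions: 87 + 43 + 71 + 53 + 71 + 118 + 115 + 40 + 57 = 655 (> 630).
The test is 'and': both thresholds are exceeded.

Yes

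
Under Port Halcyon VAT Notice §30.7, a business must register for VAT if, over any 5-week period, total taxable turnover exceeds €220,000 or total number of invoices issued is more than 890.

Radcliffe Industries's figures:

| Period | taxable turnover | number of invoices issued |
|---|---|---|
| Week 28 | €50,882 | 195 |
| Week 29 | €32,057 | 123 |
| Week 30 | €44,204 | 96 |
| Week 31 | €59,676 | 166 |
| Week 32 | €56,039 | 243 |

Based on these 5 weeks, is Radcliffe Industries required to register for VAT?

Yes

Total taxable turnover: €50,882 + €32,057 + €44,204 + €59,676 + €56,039 = €242,858 (> €220,000).
Total number of invoices issued: 195 + 123 + 96 + 166 + 243 = 823 (≤ 890).
The test is 'or': at least one threshold is exceeded.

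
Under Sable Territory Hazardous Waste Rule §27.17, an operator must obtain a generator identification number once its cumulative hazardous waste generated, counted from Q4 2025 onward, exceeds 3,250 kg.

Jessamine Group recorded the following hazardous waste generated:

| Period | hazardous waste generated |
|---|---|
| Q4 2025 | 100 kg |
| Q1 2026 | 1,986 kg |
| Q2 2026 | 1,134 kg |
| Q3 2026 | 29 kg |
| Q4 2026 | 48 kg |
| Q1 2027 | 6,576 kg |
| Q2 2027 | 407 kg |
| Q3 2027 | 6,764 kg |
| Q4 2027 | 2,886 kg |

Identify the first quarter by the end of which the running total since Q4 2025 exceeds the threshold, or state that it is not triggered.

Through Q4 2025: 100 kg
Through Q1 2026: 2,086 kg
Through Q2 2026: 3,220 kg
Through Q3 2026: 3,249 kg
Through Q4 2026: 3,297 kg ← exceeds threshold

Q4 2026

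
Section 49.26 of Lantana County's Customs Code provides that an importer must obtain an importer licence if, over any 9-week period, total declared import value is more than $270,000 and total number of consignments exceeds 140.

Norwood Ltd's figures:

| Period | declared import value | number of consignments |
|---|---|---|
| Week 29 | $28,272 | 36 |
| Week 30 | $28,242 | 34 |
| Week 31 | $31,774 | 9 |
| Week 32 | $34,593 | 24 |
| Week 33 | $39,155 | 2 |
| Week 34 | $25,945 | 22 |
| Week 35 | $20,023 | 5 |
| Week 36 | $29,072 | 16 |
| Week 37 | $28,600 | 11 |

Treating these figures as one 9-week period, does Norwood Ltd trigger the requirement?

Total declared import value: $28,272 + $28,242 + $31,774 + $34,593 + $39,155 + $25,945 + $20,023 + $29,072 + $28,600 = $265,676 (≤ $270,000).
Total number of consignments: 36 + 34 + 9 + 24 + 2 + 22 + 5 + 16 + 11 = 159 (> 140).
The test is 'and': the rule requires both, and at least one is not exceeded.

No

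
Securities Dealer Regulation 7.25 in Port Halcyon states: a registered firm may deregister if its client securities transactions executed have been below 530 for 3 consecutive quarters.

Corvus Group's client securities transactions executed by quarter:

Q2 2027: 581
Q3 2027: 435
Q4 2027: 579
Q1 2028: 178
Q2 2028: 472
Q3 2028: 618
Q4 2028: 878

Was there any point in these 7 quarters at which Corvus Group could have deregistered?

Quarters below 530: Q3 2027, Q1 2028, Q2 2028.
Longest run of consecutive quarters below the threshold: 2.
2 < 3, so Corvus Group never became eligible.

No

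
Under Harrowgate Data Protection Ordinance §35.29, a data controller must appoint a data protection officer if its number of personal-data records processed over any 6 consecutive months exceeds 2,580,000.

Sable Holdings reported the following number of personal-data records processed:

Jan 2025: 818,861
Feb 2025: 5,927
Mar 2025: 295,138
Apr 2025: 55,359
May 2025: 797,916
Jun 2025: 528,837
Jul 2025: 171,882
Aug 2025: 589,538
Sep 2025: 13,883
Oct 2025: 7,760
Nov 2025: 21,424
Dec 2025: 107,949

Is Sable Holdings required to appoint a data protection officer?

Jan 2025–Jun 2025: 818,861 + 5,927 + 295,138 + 55,359 + 797,916 + 528,837 = 2,502,038 (under)
Feb 2025–Jul 2025: 5,927 + 295,138 + 55,359 + 797,916 + 528,837 + 171,882 = 1,855,059 (under)
Mar 2025–Aug 2025: 295,138 + 55,359 + 797,916 + 528,837 + 171,882 + 589,538 = 2,438,670 (under)
Apr 2025–Sep 2025: 55,359 + 797,916 + 528,837 + 171,882 + 589,538 + 13,883 = 2,157,415 (under)
May 2025–Oct 2025: 797,916 + 528,837 + 171,882 + 589,538 + 13,883 + 7,760 = 2,109,816 (under)
Jun 2025–Nov 2025: 528,837 + 171,882 + 589,538 + 13,883 + 7,760 + 21,424 = 1,333,324 (under)
Jul 2025–Dec 2025: 171,882 + 589,538 + 13,883 + 7,760 + 21,424 + 107,949 = 912,436 (under)
No window exceeds 2,580,000.

No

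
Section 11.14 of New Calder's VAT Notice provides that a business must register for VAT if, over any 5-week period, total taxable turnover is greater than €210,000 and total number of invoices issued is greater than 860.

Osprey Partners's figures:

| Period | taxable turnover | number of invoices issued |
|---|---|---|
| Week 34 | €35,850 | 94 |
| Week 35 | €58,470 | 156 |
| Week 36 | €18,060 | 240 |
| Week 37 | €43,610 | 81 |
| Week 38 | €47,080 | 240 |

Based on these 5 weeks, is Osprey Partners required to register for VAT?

No

Total taxable turnover: €35,850 + €58,470 + €18,060 + €43,610 + €47,080 = €203,070 (≤ €210,000).
Total number of invoices issued: 94 + 156 + 240 + 81 + 240 = 811 (≤ 860).
The test is 'and': the rule requires both, and at least one is not exceeded.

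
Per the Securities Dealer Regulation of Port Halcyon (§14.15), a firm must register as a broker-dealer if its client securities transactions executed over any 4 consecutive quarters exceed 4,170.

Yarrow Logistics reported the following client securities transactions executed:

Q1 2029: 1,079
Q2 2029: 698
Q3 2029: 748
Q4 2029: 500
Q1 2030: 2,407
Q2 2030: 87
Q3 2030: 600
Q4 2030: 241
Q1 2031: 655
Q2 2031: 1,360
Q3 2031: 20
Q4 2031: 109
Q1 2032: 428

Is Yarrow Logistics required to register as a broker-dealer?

Yes

Q1 2029–Q4 2029: 1,079 + 698 + 748 + 500 = 3,025 (under)
Q2 2029–Q1 2030: 698 + 748 + 500 + 2,407 = 4,353 (over)
Q3 2029–Q2 2030: 748 + 500 + 2,407 + 87 = 3,742 (under)
Q4 2029–Q3 2030: 500 + 2,407 + 87 + 600 = 3,594 (under)
Q1 2030–Q4 2030: 2,407 + 87 + 600 + 241 = 3,335 (under)
Q2 2030–Q1 2031: 87 + 600 + 241 + 655 = 1,583 (under)
Q3 2030–Q2 2031: 600 + 241 + 655 + 1,360 = 2,856 (under)
Q4 2030–Q3 2031: 241 + 655 + 1,360 + 20 = 2,276 (under)
Q1 2031–Q4 2031: 655 + 1,360 + 20 + 109 = 2,144 (under)
Q2 2031–Q1 2032: 1,360 + 20 + 109 + 428 = 1,917 (under)
At least one window exceeds 4,170.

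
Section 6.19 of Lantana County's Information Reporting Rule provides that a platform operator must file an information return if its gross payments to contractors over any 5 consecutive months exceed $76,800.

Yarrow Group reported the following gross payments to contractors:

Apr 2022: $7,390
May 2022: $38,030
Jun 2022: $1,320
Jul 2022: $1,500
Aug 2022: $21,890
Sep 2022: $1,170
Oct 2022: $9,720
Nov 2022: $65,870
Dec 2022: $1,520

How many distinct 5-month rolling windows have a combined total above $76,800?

2

Apr 2022–Aug 2022: $7,390 + $38,030 + $1,320 + $1,500 + $21,890 = $70,130 (under)
May 2022–Sep 2022: $38,030 + $1,320 + $1,500 + $21,890 + $1,170 = $63,910 (under)
Jun 2022–Oct 2022: $1,320 + $1,500 + $21,890 + $1,170 + $9,720 = $35,600 (under)
Jul 2022–Nov 2022: $1,500 + $21,890 + $1,170 + $9,720 + $65,870 = $100,150 (over)
Aug 2022–Dec 2022: $21,890 + $1,170 + $9,720 + $65,870 + $1,520 = $100,170 (over)
2 windows exceed the threshold.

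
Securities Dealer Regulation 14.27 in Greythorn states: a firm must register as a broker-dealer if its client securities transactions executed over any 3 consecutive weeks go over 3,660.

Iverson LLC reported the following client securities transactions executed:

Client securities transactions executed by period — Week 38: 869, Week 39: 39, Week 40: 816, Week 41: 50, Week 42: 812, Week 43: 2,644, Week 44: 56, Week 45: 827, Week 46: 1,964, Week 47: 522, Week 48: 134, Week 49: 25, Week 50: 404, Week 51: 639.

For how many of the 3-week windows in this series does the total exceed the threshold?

0

Week 38–Week 40: 869 + 39 + 816 = 1,724 (under)
Week 39–Week 41: 39 + 816 + 50 = 905 (under)
Week 40–Week 42: 816 + 50 + 812 = 1,678 (under)
Week 41–Week 43: 50 + 812 + 2,644 = 3,506 (under)
Week 42–Week 44: 812 + 2,644 + 56 = 3,512 (under)
Week 43–Week 45: 2,644 + 56 + 827 = 3,527 (under)
Week 44–Week 46: 56 + 827 + 1,964 = 2,847 (under)
Week 45–Week 47: 827 + 1,964 + 522 = 3,313 (under)
Week 46–Week 48: 1,964 + 522 + 134 = 2,620 (under)
Week 47–Week 49: 522 + 134 + 25 = 681 (under)
Week 48–Week 50: 134 + 25 + 404 = 563 (under)
Week 49–Week 51: 25 + 404 + 639 = 1,068 (under)
0 windows exceed the threshold.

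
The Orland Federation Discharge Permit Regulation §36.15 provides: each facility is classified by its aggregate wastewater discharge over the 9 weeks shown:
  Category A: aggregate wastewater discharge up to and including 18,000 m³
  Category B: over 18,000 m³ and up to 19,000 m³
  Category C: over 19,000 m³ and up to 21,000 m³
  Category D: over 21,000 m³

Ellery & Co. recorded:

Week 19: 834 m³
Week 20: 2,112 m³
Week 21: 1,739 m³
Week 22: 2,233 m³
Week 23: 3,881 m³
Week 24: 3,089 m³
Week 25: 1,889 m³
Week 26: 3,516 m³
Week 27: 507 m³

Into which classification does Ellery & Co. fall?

Category C

Aggregate wastewater discharge: 834 m³ + 2,112 m³ + 1,739 m³ + 2,233 m³ + 3,881 m³ + 3,089 m³ + 1,889 m³ + 3,516 m³ + 507 m³ = 19,800 m³.
19,000 m³ < 19,800 m³ ≤ 21,000 m³, so Category C applies.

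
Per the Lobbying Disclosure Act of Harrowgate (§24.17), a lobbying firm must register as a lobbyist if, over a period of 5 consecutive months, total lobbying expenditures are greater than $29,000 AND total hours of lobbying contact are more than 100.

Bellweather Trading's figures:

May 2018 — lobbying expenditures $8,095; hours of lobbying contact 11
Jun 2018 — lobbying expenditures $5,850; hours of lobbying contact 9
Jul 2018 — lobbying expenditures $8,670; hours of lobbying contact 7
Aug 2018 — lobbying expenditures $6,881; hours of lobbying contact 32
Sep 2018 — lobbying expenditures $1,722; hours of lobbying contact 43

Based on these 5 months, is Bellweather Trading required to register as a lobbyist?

Yes

Total lobbying expenditures: $8,095 + $5,850 + $8,670 + $6,881 + $1,722 = $31,218 (> $29,000).
Total hours of lobbying contact: 11 + 9 + 7 + 32 + 43 = 102 (> 100).
The test is 'and': both thresholds are exceeded.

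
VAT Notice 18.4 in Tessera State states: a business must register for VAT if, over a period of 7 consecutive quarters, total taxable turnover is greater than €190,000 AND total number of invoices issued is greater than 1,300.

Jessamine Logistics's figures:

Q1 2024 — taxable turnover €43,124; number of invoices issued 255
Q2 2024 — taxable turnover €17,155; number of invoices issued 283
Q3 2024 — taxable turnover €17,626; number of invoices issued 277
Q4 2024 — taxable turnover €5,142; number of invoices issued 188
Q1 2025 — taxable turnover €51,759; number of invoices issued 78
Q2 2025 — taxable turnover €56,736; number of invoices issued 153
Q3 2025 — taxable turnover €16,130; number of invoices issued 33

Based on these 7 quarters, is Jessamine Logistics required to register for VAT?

Total taxable turnover: €43,124 + €17,155 + €17,626 + €5,142 + €51,759 + €56,736 + €16,130 = €207,672 (> €190,000).
Total number of invoices issued: 255 + 283 + 277 + 188 + 78 + 153 + 33 = 1,267 (≤ 1,300).
The test is 'and': the rule requires both, and at least one is not exceeded.

No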